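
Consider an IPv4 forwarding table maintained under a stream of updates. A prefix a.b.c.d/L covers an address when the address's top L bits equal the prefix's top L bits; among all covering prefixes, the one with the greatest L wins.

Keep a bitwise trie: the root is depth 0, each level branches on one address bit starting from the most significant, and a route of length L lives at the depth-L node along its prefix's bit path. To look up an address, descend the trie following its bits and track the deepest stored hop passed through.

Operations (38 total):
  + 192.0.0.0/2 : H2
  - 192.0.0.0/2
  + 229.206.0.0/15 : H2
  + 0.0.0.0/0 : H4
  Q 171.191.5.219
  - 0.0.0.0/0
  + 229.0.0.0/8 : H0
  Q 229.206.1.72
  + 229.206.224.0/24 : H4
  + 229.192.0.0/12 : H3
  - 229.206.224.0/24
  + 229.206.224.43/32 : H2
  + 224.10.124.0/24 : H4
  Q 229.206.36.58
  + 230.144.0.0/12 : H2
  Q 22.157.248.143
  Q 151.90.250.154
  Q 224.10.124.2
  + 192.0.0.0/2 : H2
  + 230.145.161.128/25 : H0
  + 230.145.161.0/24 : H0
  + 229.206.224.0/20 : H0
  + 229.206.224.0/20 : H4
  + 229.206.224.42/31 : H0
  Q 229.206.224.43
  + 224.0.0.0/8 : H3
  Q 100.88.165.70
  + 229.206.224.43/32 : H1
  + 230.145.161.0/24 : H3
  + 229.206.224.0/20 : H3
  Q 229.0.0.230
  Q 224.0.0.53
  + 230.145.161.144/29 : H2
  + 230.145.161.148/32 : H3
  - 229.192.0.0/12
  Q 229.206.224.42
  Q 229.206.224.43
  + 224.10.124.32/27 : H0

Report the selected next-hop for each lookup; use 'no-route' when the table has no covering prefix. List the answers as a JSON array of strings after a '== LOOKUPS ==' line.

Trace:
  add 192.0.0.0/2 -> H2 at depth 2
  del 192.0.0.0/2 (clear depth 2)
  add 229.206.0.0/15 -> H2 at depth 15
  add 0.0.0.0/0 -> H4 at depth 0
  lookup 171.191.5.219: bits 1 walk d0:H4→d1:- -> H4
  del 0.0.0.0/0 (clear depth 0)
  add 229.0.0.0/8 -> H0 at depth 8
  lookup 229.206.1.72: bits 111001011100111 walk d0:-→d1:-→d2:-→d3:-→d4:-→d5:-→d6:-→d7:-→d8:H0→d9:-→d10:-→d11:-→d12:-→d13:-→d14:-→d15:H2 -> H2
  add 229.206.224.0/24 -> H4 at depth 24
  add 229.192.0.0/12 -> H3 at depth 12
  del 229.206.224.0/24 (clear depth 24)
  add 229.206.224.43/32 -> H2 at depth 32
  add 224.10.124.0/24 -> H4 at depth 24
  lookup 229.206.36.58: bits 1110010111001110 walk d0:-→d1:-→d2:-→d3:-→d4:-→d5:-→d6:-→d7:-→d8:H0→d9:-→d10:-→d11:-→d12:H3→d13:-→d14:-→d15:H2→d16:- -> H2
  add 230.144.0.0/12 -> H2 at depth 12
  lookup 22.157.248.143: bits ε walk d0:- -> no-route
  lookup 151.90.250.154: bits 1 walk d0:-→d1:- -> no-route
  lookup 224.10.124.2: bits 111000000000101001111100 walk d0:-→d1:-→d2:-→d3:-→d4:-→d5:-→d6:-→d7:-→d8:-→d9:-→d10:-→d11:-→d12:-→d13:-→d14:-→d15:-→d16:-→d17:-→d18:-→d19:-→d20:-→d21:-→d22:-→d23:-→d24:H4 -> H4
  add 192.0.0.0/2 -> H2 at depth 2
  add 230.145.161.128/25 -> H0 at depth 25
  add 230.145.161.0/24 -> H0 at depth 24
  add 229.206.224.0/20 -> H0 at depth 20
  add 229.206.224.0/20 -> H4 at depth 20
  add 229.206.224.42/31 -> H0 at depth 31
  lookup 229.206.224.43: bits 11100101110011101110000000101011 walk d0:-→d1:-→d2:H2→d3:-→d4:-→d5:-→d6:-→d7:-→d8:H0→d9:-→d10:-→d11:-→d12:H3→d13:-→d14:-→d15:H2→d16:-→d17:-→d18:-→d19:-→d20:H4→d21:-→d22:-→d23:-→d24:-→d25:-→d26:-→d27:-→d28:-→d29:-→d30:-→d31:H0→d32:H2 -> H2
  add 224.0.0.0/8 -> H3 at depth 8
  lookup 100.88.165.70: bits ε walk d0:- -> no-route
  add 229.206.224.43/32 -> H1 at depth 32
  add 230.145.161.0/24 -> H3 at depth 24
  add 229.206.224.0/20 -> H3 at depth 20
  lookup 229.0.0.230: bits 11100101 walk d0:-→d1:-→d2:H2→d3:-→d4:-→d5:-→d6:-→d7:-→d8:H0 -> H0
  lookup 224.0.0.53: bits 111000000000 walk d0:-→d1:-→d2:H2→d3:-→d4:-→d5:-→d6:-→d7:-→d8:H3→d9:-→d10:-→d11:-→d12:- -> H3
  add 230.145.161.144/29 -> H2 at depth 29
  add 230.145.161.148/32 -> H3 at depth 32
  del 229.192.0.0/12 (clear depth 12)
  lookup 229.206.224.42: bits 1110010111001110111000000010101 walk d0:-→d1:-→d2:H2→d3:-→d4:-→d5:-→d6:-→d7:-→d8:H0→d9:-→d10:-→d11:-→d12:-→d13:-→d14:-→d15:H2→d16:-→d17:-→d18:-→d19:-→d20:H3→d21:-→d22:-→d23:-→d24:-→d25:-→d26:-→d27:-→d28:-→d29:-→d30:-→d31:H0 -> H0
  lookup 229.206.224.43: bits 11100101110011101110000000101011 walk d0:-→d1:-→d2:H2→d3:-→d4:-→d5:-→d6:-→d7:-→d8:H0→d9:-→d10:-→d11:-→d12:-→d13:-→d14:-→d15:H2→d16:-→d17:-→d18:-→d19:-→d20:H3→d21:-→d22:-→d23:-→d24:-→d25:-→d26:-→d27:-→d28:-→d29:-→d30:-→d31:H0→d32:H1 -> H1
  add 224.10.124.32/27 -> H0 at depth 27

== LOOKUPS ==
["H4","H2","H2","no-route","no-route","H4","H2","no-route","H0","H3","H0","H1"]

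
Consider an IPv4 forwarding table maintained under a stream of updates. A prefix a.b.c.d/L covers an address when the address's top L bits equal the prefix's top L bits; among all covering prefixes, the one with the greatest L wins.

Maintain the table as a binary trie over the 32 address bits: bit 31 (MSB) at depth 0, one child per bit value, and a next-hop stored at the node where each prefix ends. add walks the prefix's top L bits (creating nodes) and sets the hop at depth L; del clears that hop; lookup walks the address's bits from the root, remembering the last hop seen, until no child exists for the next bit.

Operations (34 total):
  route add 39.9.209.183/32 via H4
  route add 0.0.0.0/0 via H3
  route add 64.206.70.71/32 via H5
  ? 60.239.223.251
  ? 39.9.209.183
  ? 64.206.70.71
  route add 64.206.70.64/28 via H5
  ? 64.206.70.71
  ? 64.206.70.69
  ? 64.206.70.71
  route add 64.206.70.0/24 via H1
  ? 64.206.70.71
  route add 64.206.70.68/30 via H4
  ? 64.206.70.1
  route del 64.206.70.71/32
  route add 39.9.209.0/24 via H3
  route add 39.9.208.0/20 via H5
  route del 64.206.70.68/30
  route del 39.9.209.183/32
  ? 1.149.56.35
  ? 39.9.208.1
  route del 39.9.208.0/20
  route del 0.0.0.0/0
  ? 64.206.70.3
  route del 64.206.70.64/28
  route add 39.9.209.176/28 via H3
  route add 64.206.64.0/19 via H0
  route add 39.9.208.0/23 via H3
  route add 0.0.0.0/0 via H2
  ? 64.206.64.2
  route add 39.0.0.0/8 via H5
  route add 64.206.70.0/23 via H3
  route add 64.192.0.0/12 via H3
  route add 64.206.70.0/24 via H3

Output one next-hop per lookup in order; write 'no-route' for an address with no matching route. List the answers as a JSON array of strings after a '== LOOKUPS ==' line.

Trace:
  add 39.9.209.183/32 -> H4 at depth 32
  add 0.0.0.0/0 -> H3 at depth 0
  add 64.206.70.71/32 -> H5 at depth 32
  lookup 60.239.223.251: bits 001 walk d0:H3→d1:-→d2:-→d3:- -> H3
  lookup 39.9.209.183: bits 00100111000010011101000110110111 walk d0:H3→d1:-→d2:-→d3:-→d4:-→d5:-→d6:-→d7:-→d8:-→d9:-→d10:-→d11:-→d12:-→d13:-→d14:-→d15:-→d16:-→d17:-→d18:-→d19:-→d20:-→d21:-→d22:-→d23:-→d24:-→d25:-→d26:-→d27:-→d28:-→d29:-→d30:-→d31:-→d32:H4 -> H4
  lookup 64.206.70.71: bits 01000000110011100100011001000111 walk d0:H3→d1:-→d2:-→d3:-→d4:-→d5:-→d6:-→d7:-→d8:-→d9:-→d10:-→d11:-→d12:-→d13:-→d14:-→d15:-→d16:-→d17:-→d18:-→d19:-→d20:-→d21:-→d22:-→d23:-→d24:-→d25:-→d26:-→d27:-→d28:-→d29:-→d30:-→d31:-→d32:H5 -> H5
  add 64.206.70.64/28 -> H5 at depth 28
  lookup 64.206.70.71: bits 01000000110011100100011001000111 walk d0:H3→d1:-→d2:-→d3:-→d4:-→d5:-→d6:-→d7:-→d8:-→d9:-→d10:-→d11:-→d12:-→d13:-→d14:-→d15:-→d16:-→d17:-→d18:-→d19:-→d20:-→d21:-→d22:-→d23:-→d24:-→d25:-→d26:-→d27:-→d28:H5→d29:-→d30:-→d31:-→d32:H5 -> H5
  lookup 64.206.70.69: bits 010000001100111001000110010001 walk d0:H3→d1:-→d2:-→d3:-→d4:-→d5:-→d6:-→d7:-→d8:-→d9:-→d10:-→d11:-→d12:-→d13:-→d14:-→d15:-→d16:-→d17:-→d18:-→d19:-→d20:-→d21:-→d22:-→d23:-→d24:-→d25:-→d26:-→d27:-→d28:H5→d29:-→d30:- -> H5
  lookup 64.206.70.71: bits 01000000110011100100011001000111 walk d0:H3→d1:-→d2:-→d3:-→d4:-→d5:-→d6:-→d7:-→d8:-→d9:-→d10:-→d11:-→d12:-→d13:-→d14:-→d15:-→d16:-→d17:-→d18:-→d19:-→d20:-→d21:-→d22:-→d23:-→d24:-→d25:-→d26:-→d27:-→d28:H5→d29:-→d30:-→d31:-→d32:H5 -> H5
  add 64.206.70.0/24 -> H1 at depth 24
  lookup 64.206.70.71: bits 01000000110011100100011001000111 walk d0:H3→d1:-→d2:-→d3:-→d4:-→d5:-→d6:-→d7:-→d8:-→d9:-→d10:-→d11:-→d12:-→d13:-→d14:-→d15:-→d16:-→d17:-→d18:-→d19:-→d20:-→d21:-→d22:-→d23:-→d24:H1→d25:-→d26:-→d27:-→d28:H5→d29:-→d30:-→d31:-→d32:H5 -> H5
  add 64.206.70.68/30 -> H4 at depth 30
  lookup 64.206.70.1: bits 0100000011001110010001100 walk d0:H3→d1:-→d2:-→d3:-→d4:-→d5:-→d6:-→d7:-→d8:-→d9:-→d10:-→d11:-→d12:-→d13:-→d14:-→d15:-→d16:-→d17:-→d18:-→d19:-→d20:-→d21:-→d22:-→d23:-→d24:H1→d25:- -> H1
  - 64.206.70.71/32 clear@32
  add 39.9.209.0/24 -> H3 at depth 24
  add 39.9.208.0/20 -> H5 at depth 20
  - 64.206.70.68/30 clear@30
  - 39.9.209.183/32 clear@32
  lookup 1.149.56.35: bits 00 walk d0:H3→d1:-→d2:- -> H3
  lookup 39.9.208.1: bits 00100111000010011101000 walk d0:H3→d1:-→d2:-→d3:-→d4:-→d5:-→d6:-→d7:-→d8:-→d9:-→d10:-→d11:-→d12:-→d13:-→d14:-→d15:-→d16:-→d17:-→d18:-→d19:-→d20:H5→d21:-→d22:-→d23:- -> H5
  - 39.9.208.0/20 clear@20
  - 0.0.0.0/0 clear@0
  lookup 64.206.70.3: bits 0100000011001110010001100 walk d0:-→d1:-→d2:-→d3:-→d4:-→d5:-→d6:-→d7:-→d8:-→d9:-→d10:-→d11:-→d12:-→d13:-→d14:-→d15:-→d16:-→d17:-→d18:-→d19:-→d20:-→d21:-→d22:-→d23:-→d24:H1→d25:- -> H1
  - 64.206.70.64/28 clear@28
  add 39.9.209.176/28 -> H3 at depth 28
  add 64.206.64.0/19 -> H0 at depth 19
  add 39.9.208.0/23 -> H3 at depth 23
  add 0.0.0.0/0 -> H2 at depth 0
  lookup 64.206.64.2: bits 010000001100111001000 walk d0:H2→d1:-→d2:-→d3:-→d4:-→d5:-→d6:-→d7:-→d8:-→d9:-→d10:-→d11:-→d12:-→d13:-→d14:-→d15:-→d16:-→d17:-→d18:-→d19:H0→d20:-→d21:- -> H0
  add 39.0.0.0/8 -> H5 at depth 8
  add 64.206.70.0/23 -> H3 at depth 23
  add 64.192.0.0/12 -> H3 at depth 12
  add 64.206.70.0/24 -> H3 at depth 24

== LOOKUPS ==
["H3","H4","H5","H5","H5","H5","H5","H1","H3","H5","H1","H0"]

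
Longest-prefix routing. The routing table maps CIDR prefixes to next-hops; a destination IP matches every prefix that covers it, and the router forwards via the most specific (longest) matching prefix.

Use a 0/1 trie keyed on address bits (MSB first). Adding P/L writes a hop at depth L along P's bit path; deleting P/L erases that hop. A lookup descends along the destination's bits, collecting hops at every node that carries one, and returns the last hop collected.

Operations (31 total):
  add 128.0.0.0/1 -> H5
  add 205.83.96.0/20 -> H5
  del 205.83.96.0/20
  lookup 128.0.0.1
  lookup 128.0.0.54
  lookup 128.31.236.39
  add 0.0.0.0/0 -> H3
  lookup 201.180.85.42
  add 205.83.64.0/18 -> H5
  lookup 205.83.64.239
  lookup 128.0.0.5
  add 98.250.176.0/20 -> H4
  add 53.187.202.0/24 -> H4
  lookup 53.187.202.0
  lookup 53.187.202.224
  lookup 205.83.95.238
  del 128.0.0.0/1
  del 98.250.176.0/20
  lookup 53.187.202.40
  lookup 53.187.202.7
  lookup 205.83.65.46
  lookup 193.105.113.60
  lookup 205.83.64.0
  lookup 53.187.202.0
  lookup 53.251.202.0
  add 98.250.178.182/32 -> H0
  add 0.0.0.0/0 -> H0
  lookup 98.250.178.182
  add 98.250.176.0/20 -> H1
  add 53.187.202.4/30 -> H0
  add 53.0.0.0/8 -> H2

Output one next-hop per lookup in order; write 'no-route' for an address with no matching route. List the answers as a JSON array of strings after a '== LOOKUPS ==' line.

Trace:
  + 128.0.0.0/1 (H5) depth=1
  + 205.83.96.0/20 (H5) depth=20
  - 205.83.96.0/20 clear@20
  lookup 128.0.0.1: bits 1 walk d0:-→d1:H5 -> H5
  lookup 128.0.0.54: bits 1 walk d0:-→d1:H5 -> H5
  lookup 128.31.236.39: bits 1 walk d0:-→d1:H5 -> H5
  + 0.0.0.0/0 (H3) depth=0
  lookup 201.180.85.42: bits 11001 walk d0:H3→d1:H5→d2:-→d3:-→d4:-→d5:- -> H5
  + 205.83.64.0/18 (H5) depth=18
  lookup 205.83.64.239: bits 110011010101001101 walk d0:H3→d1:H5→d2:-→d3:-→d4:-→d5:-→d6:-→d7:-→d8:-→d9:-→d10:-→d11:-→d12:-→d13:-→d14:-→d15:-→d16:-→d17:-→d18:H5 -> H5
  lookup 128.0.0.5: bits 1 walk d0:H3→d1:H5 -> H5
  + 98.250.176.0/20 (H4) depth=20
  + 53.187.202.0/24 (H4) depth=24
  lookup 53.187.202.0: bits 001101011011101111001010 walk d0:H3→d1:-→d2:-→d3:-→d4:-→d5:-→d6:-→d7:-→d8:-→d9:-→d10:-→d11:-→d12:-→d13:-→d14:-→d15:-→d16:-→d17:-→d18:-→d19:-→d20:-→d21:-→d22:-→d23:-→d24:H4 -> H4
  lookup 53.187.202.224: bits 001101011011101111001010 walk d0:H3→d1:-→d2:-→d3:-→d4:-→d5:-→d6:-→d7:-→d8:-→d9:-→d10:-→d11:-→d12:-→d13:-→d14:-→d15:-→d16:-→d17:-→d18:-→d19:-→d20:-→d21:-→d22:-→d23:-→d24:H4 -> H4
  lookup 205.83.95.238: bits 110011010101001101 walk d0:H3→d1:H5→d2:-→d3:-→d4:-→d5:-→d6:-→d7:-→d8:-→d9:-→d10:-→d11:-→d12:-→d13:-→d14:-→d15:-→d16:-→d17:-→d18:H5 -> H5
  - 128.0.0.0/1 clear@1
  - 98.250.176.0/20 clear@20
  lookup 53.187.202.40: bits 001101011011101111001010 walk d0:H3→d1:-→d2:-→d3:-→d4:-→d5:-→d6:-→d7:-→d8:-→d9:-→d10:-→d11:-→d12:-→d13:-→d14:-→d15:-→d16:-→d17:-→d18:-→d19:-→d20:-→d21:-→d22:-→d23:-→d24:H4 -> H4
  lookup 53.187.202.7: bits 001101011011101111001010 walk d0:H3→d1:-→d2:-→d3:-→d4:-→d5:-→d6:-→d7:-→d8:-→d9:-→d10:-→d11:-→d12:-→d13:-→d14:-→d15:-→d16:-→d17:-→d18:-→d19:-→d20:-→d21:-→d22:-→d23:-→d24:H4 -> H4
  lookup 205.83.65.46: bits 110011010101001101 walk d0:H3→d1:-→d2:-→d3:-→d4:-→d5:-→d6:-→d7:-→d8:-→d9:-→d10:-→d11:-→d12:-→d13:-→d14:-→d15:-→d16:-→d17:-→d18:H5 -> H5
  lookup 193.105.113.60: bits 1100 walk d0:H3→d1:-→d2:-→d3:-→d4:- -> H3
  lookup 205.83.64.0: bits 110011010101001101 walk d0:H3→d1:-→d2:-→d3:-→d4:-→d5:-→d6:-→d7:-→d8:-→d9:-→d10:-→d11:-→d12:-→d13:-→d14:-→d15:-→d16:-→d17:-→d18:H5 -> H5
  lookup 53.187.202.0: bits 001101011011101111001010 walk d0:H3→d1:-→d2:-→d3:-→d4:-→d5:-→d6:-→d7:-→d8:-→d9:-→d10:-→d11:-→d12:-→d13:-→d14:-→d15:-→d16:-→d17:-→d18:-→d19:-→d20:-→d21:-→d22:-→d23:-→d24:H4 -> H4
  lookup 53.251.202.0: bits 001101011 walk d0:H3→d1:-→d2:-→d3:-→d4:-→d5:-→d6:-→d7:-→d8:-→d9:- -> H3
  + 98.250.178.182/32 (H0) depth=32
  + 0.0.0.0/0 (H0) depth=0
  lookup 98.250.178.182: bits 01100010111110101011001010110110 walk d0:H0→d1:-→d2:-→d3:-→d4:-→d5:-→d6:-→d7:-→d8:-→d9:-→d10:-→d11:-→d12:-→d13:-→d14:-→d15:-→d16:-→d17:-→d18:-→d19:-→d20:-→d21:-→d22:-→d23:-→d24:-→d25:-→d26:-→d27:-→d28:-→d29:-→d30:-→d31:-→d32:H0 -> H0
  + 98.250.176.0/20 (H1) depth=20
  + 53.187.202.4/30 (H0) depth=30
  + 53.0.0.0/8 (H2) depth=8

== LOOKUPS ==
["H5","H5","H5","H5","H5","H5","H4","H4","H5","H4","H4","H5","H3","H5","H4","H3","H0"]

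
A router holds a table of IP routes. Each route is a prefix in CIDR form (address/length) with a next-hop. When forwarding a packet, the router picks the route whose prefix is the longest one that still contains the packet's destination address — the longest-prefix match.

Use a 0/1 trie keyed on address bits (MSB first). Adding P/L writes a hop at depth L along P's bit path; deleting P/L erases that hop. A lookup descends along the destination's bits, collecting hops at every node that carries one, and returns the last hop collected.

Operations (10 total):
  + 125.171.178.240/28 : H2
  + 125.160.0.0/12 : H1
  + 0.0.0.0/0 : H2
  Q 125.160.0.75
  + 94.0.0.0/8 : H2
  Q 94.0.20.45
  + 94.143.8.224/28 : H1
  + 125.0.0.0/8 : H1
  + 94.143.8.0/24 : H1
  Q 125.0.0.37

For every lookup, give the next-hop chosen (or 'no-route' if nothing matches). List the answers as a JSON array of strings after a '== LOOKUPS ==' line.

Process each operation:
  add 125.171.178.240/28 -> H2 at depth 28
  add 125.160.0.0/12 -> H1 at depth 12
  add 0.0.0.0/0 -> H2 at depth 0
  lookup 125.160.0.75: bits 011111011010 walk d0:H2→d1:-→d2:-→d3:-→d4:-→d5:-→d6:-→d7:-→d8:-→d9:-→d10:-→d11:-→d12:H1 -> H1
  add 94.0.0.0/8 -> H2 at depth 8
  lookup 94.0.20.45: bits 01011110 walk d0:H2→d1:-→d2:-→d3:-→d4:-→d5:-→d6:-→d7:-→d8:H2 -> H2
  add 94.143.8.224/28 -> H1 at depth 28
  add 125.0.0.0/8 -> H1 at depth 8
  add 94.143.8.0/24 -> H1 at depth 24
  lookup 125.0.0.37: bits 01111101 walk d0:H2→d1:-→d2:-→d3:-→d4:-→d5:-→d6:-→d7:-→d8:H1 -> H1

== LOOKUPS ==
["H1","H2","H1"]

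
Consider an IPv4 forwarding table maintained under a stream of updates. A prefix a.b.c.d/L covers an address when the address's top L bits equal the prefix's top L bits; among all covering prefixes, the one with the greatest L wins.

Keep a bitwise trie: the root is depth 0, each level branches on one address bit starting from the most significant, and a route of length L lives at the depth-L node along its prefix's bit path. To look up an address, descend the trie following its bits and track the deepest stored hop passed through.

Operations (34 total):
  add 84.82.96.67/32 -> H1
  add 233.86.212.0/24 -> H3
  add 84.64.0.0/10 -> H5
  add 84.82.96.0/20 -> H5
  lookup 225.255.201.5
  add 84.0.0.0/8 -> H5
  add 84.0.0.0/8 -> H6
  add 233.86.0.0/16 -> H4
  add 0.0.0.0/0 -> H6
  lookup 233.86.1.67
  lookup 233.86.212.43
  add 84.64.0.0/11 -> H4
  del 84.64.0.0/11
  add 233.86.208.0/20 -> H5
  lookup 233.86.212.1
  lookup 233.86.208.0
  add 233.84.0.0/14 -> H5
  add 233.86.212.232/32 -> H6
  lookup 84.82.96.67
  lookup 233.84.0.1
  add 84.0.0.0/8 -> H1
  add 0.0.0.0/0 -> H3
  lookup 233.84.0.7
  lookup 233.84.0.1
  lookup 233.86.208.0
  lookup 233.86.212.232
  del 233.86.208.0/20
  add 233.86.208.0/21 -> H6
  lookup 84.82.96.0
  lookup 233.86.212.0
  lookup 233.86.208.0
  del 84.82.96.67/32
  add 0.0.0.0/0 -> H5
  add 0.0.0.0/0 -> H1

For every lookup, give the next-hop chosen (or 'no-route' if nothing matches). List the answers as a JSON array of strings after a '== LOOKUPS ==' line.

Process each operation:
  + 84.82.96.67/32 (H1) depth=32
  + 233.86.212.0/24 (H3) depth=24
  + 84.64.0.0/10 (H5) depth=10
  + 84.82.96.0/20 (H5) depth=20
  ? 225.255.201.5  path d0:-→d1:-→d2:-→d3:-→d4:-  best=no-route
  + 84.0.0.0/8 (H5) depth=8
  + 84.0.0.0/8 (H6) depth=8
  + 233.86.0.0/16 (H4) depth=16
  + 0.0.0.0/0 (H6) depth=0
  ? 233.86.1.67  path d0:H6→d1:-→d2:-→d3:-→d4:-→d5:-→d6:-→d7:-→d8:-→d9:-→d10:-→d11:-→d12:-→d13:-→d14:-→d15:-→d16:H4  best=H4
  ? 233.86.212.43  path d0:H6→d1:-→d2:-→d3:-→d4:-→d5:-→d6:-→d7:-→d8:-→d9:-→d10:-→d11:-→d12:-→d13:-→d14:-→d15:-→d16:H4→d17:-→d18:-→d19:-→d20:-→d21:-→d22:-→d23:-→d24:H3  best=H3
  + 84.64.0.0/11 (H4) depth=11
  - 84.64.0.0/11 clear@11
  + 233.86.208.0/20 (H5) depth=20
  ? 233.86.212.1  path d0:H6→d1:-→d2:-→d3:-→d4:-→d5:-→d6:-→d7:-→d8:-→d9:-→d10:-→d11:-→d12:-→d13:-→d14:-→d15:-→d16:H4→d17:-→d18:-→d19:-→d20:H5→d21:-→d22:-→d23:-→d24:H3  best=H3
  ? 233.86.208.0  path d0:H6→d1:-→d2:-→d3:-→d4:-→d5:-→d6:-→d7:-→d8:-→d9:-→d10:-→d11:-→d12:-→d13:-→d14:-→d15:-→d16:H4→d17:-→d18:-→d19:-→d20:H5→d21:-  best=H5
  + 233.84.0.0/14 (H5) depth=14
  + 233.86.212.232/32 (H6) depth=32
  ? 84.82.96.67  path d0:H6→d1:-→d2:-→d3:-→d4:-→d5:-→d6:-→d7:-→d8:H6→d9:-→d10:H5→d11:-→d12:-→d13:-→d14:-→d15:-→d16:-→d17:-→d18:-→d19:-→d20:H5→d21:-→d22:-→d23:-→d24:-→d25:-→d26:-→d27:-→d28:-→d29:-→d30:-→d31:-→d32:H1  best=H1
  ? 233.84.0.1  path d0:H6→d1:-→d2:-→d3:-→d4:-→d5:-→d6:-→d7:-→d8:-→d9:-→d10:-→d11:-→d12:-→d13:-→d14:H5  best=H5
  + 84.0.0.0/8 (H1) depth=8
  + 0.0.0.0/0 (H3) depth=0
  ? 233.84.0.7  path d0:H3→d1:-→d2:-→d3:-→d4:-→d5:-→d6:-→d7:-→d8:-→d9:-→d10:-→d11:-→d12:-→d13:-→d14:H5  best=H5
  ? 233.84.0.1  path d0:H3→d1:-→d2:-→d3:-→d4:-→d5:-→d6:-→d7:-→d8:-→d9:-→d10:-→d11:-→d12:-→d13:-→d14:H5  best=H5
  ? 233.86.208.0  path d0:H3→d1:-→d2:-→d3:-→d4:-→d5:-→d6:-→d7:-→d8:-→d9:-→d10:-→d11:-→d12:-→d13:-→d14:H5→d15:-→d16:H4→d17:-→d18:-→d19:-→d20:H5→d21:-  best=H5
  ? 233.86.212.232  path d0:H3→d1:-→d2:-→d3:-→d4:-→d5:-→d6:-→d7:-→d8:-→d9:-→d10:-→d11:-→d12:-→d13:-→d14:H5→d15:-→d16:H4→d17:-→d18:-→d19:-→d20:H5→d21:-→d22:-→d23:-→d24:H3→d25:-→d26:-→d27:-→d28:-→d29:-→d30:-→d31:-→d32:H6  best=H6
  - 233.86.208.0/20 clear@20
  + 233.86.208.0/21 (H6) depth=21
  ? 84.82.96.0  path d0:H3→d1:-→d2:-→d3:-→d4:-→d5:-→d6:-→d7:-→d8:H1→d9:-→d10:H5→d11:-→d12:-→d13:-→d14:-→d15:-→d16:-→d17:-→d18:-→d19:-→d20:H5→d21:-→d22:-→d23:-→d24:-→d25:-  best=H5
  ? 233.86.212.0  path d0:H3→d1:-→d2:-→d3:-→d4:-→d5:-→d6:-→d7:-→d8:-→d9:-→d10:-→d11:-→d12:-→d13:-→d14:H5→d15:-→d16:H4→d17:-→d18:-→d19:-→d20:-→d21:H6→d22:-→d23:-→d24:H3  best=H3
  ? 233.86.208.0  path d0:H3→d1:-→d2:-→d3:-→d4:-→d5:-→d6:-→d7:-→d8:-→d9:-→d10:-→d11:-→d12:-→d13:-→d14:H5→d15:-→d16:H4→d17:-→d18:-→d19:-→d20:-→d21:H6  best=H6
  - 84.82.96.67/32 clear@32
  + 0.0.0.0/0 (H5) depth=0
  + 0.0.0.0/0 (H1) depth=0

== LOOKUPS ==
["no-route","H4","H3","H3","H5","H1","H5","H5","H5","H5","H6","H5","H3","H6"]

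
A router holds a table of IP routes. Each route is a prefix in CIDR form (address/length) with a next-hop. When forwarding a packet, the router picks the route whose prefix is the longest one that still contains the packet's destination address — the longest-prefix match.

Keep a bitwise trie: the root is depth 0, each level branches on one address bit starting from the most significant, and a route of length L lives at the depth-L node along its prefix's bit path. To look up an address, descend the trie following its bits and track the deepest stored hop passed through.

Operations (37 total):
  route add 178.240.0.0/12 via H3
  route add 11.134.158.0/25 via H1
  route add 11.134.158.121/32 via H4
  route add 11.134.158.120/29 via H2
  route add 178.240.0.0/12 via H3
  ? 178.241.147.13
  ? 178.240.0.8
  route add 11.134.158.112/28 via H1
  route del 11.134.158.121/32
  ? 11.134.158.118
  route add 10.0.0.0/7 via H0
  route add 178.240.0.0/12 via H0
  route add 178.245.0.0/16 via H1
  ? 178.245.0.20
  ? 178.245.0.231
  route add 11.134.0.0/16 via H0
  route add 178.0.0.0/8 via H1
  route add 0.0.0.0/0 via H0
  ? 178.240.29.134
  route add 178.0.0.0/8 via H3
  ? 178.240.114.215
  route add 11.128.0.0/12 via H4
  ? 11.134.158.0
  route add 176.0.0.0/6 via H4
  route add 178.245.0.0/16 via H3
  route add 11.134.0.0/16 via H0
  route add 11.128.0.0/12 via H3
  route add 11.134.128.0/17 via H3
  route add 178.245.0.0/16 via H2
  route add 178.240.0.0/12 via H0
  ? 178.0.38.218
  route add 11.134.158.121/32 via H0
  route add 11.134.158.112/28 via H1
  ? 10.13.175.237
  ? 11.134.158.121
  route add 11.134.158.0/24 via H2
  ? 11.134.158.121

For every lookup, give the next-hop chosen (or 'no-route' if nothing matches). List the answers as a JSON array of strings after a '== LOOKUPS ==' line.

Trace:
  + 178.240.0.0/12 (H3) depth=12
  + 11.134.158.0/25 (H1) depth=25
  + 11.134.158.121/32 (H4) depth=32
  + 11.134.158.120/29 (H2) depth=29
  + 178.240.0.0/12 (H3) depth=12
  Q 178.241.147.13: descend 101100101111 ; hops seen [H3] ; pick H3
  Q 178.240.0.8: descend 101100101111 ; hops seen [H3] ; pick H3
  + 11.134.158.112/28 (H1) depth=28
  - 11.134.158.121/32 clear@32
  Q 11.134.158.118: descend 0000101110000110100111100111 ; hops seen [H1,H1] ; pick H1
  + 10.0.0.0/7 (H0) depth=7
  + 178.240.0.0/12 (H0) depth=12
  + 178.245.0.0/16 (H1) depth=16
  Q 178.245.0.20: descend 1011001011110101 ; hops seen [H0,H1] ; pick H1
  Q 178.245.0.231: descend 1011001011110101 ; hops seen [H0,H1] ; pick H1
  + 11.134.0.0/16 (H0) depth=16
  + 178.0.0.0/8 (H1) depth=8
  + 0.0.0.0/0 (H0) depth=0
  Q 178.240.29.134: descend 1011001011110 ; hops seen [H0,H1,H0] ; pick H0
  + 178.0.0.0/8 (H3) depth=8
  Q 178.240.114.215: descend 1011001011110 ; hops seen [H0,H3,H0] ; pick H0
  + 11.128.0.0/12 (H4) depth=12
  Q 11.134.158.0: descend 0000101110000110100111100 ; hops seen [H0,H0,H4,H0,H1] ; pick H1
  + 176.0.0.0/6 (H4) depth=6
  + 178.245.0.0/16 (H3) depth=16
  + 11.134.0.0/16 (H0) depth=16
  + 11.128.0.0/12 (H3) depth=12
  + 11.134.128.0/17 (H3) depth=17
  + 178.245.0.0/16 (H2) depth=16
  + 178.240.0.0/12 (H0) depth=12
  Q 178.0.38.218: descend 10110010 ; hops seen [H0,H4,H3] ; pick H3
  + 11.134.158.121/32 (H0) depth=32
  + 11.134.158.112/28 (H1) depth=28
  Q 10.13.175.237: descend 0000101 ; hops seen [H0,H0] ; pick H0
  Q 11.134.158.121: descend 00001011100001101001111001111001 ; hops seen [H0,H0,H3,H0,H3,H1,H1,H2,H0] ; pick H0
  + 11.134.158.0/24 (H2) depth=24
  Q 11.134.158.121: descend 00001011100001101001111001111001 ; hops seen [H0,H0,H3,H0,H3,H2,H1,H1,H2,H0] ; pick H0

== LOOKUPS ==
["H3","H3","H1","H1","H1","H0","H0","H1","H3","H0","H0","H0"]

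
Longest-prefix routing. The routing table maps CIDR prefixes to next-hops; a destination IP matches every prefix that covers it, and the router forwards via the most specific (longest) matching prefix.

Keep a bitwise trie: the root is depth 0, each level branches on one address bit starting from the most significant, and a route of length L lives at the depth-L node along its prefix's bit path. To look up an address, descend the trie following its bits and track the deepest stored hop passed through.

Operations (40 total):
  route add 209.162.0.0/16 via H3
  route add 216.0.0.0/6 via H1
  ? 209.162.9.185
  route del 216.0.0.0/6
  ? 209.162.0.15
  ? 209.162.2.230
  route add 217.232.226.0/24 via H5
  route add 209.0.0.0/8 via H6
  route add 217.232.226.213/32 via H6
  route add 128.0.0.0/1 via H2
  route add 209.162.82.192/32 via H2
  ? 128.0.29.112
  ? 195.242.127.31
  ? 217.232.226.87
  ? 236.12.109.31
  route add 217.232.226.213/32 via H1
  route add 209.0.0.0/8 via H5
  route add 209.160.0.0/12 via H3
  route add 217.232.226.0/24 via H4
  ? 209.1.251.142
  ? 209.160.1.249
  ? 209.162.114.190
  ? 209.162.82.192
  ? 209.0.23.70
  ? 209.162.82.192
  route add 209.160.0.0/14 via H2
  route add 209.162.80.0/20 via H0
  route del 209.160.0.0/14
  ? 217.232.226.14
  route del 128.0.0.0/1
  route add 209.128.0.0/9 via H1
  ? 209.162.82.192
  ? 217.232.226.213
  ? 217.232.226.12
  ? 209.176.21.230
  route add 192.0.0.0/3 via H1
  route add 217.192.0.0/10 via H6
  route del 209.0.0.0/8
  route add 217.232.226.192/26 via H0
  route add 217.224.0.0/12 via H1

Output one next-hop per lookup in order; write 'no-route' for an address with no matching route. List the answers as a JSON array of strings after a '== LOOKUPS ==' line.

Apply in order:
  + 209.162.0.0/16 (H3) depth=16
  + 216.0.0.0/6 (H1) depth=6
  Q 209.162.9.185: descend 1101000110100010 ; hops seen [H3] ; pick H3
  - 216.0.0.0/6 clear@6
  Q 209.162.0.15: descend 1101000110100010 ; hops seen [H3] ; pick H3
  Q 209.162.2.230: descend 1101000110100010 ; hops seen [H3] ; pick H3
  + 217.232.226.0/24 (H5) depth=24
  + 209.0.0.0/8 (H6) depth=8
  + 217.232.226.213/32 (H6) depth=32
  + 128.0.0.0/1 (H2) depth=1
  + 209.162.82.192/32 (H2) depth=32
  Q 128.0.29.112: descend 1 ; hops seen [H2] ; pick H2
  Q 195.242.127.31: descend 110 ; hops seen [H2] ; pick H2
  Q 217.232.226.87: descend 110110011110100011100010 ; hops seen [H2,H5] ; pick H5
  Q 236.12.109.31: descend 11 ; hops seen [H2] ; pick H2
  + 217.232.226.213/32 (H1) depth=32
  + 209.0.0.0/8 (H5) depth=8
  + 209.160.0.0/12 (H3) depth=12
  + 217.232.226.0/24 (H4) depth=24
  Q 209.1.251.142: descend 11010001 ; hops seen [H2,H5] ; pick H5
  Q 209.160.1.249: descend 11010001101000 ; hops seen [H2,H5,H3] ; pick H3
  Q 209.162.114.190: descend 110100011010001001 ; hops seen [H2,H5,H3,H3] ; pick H3
  Q 209.162.82.192: descend 11010001101000100101001011000000 ; hops seen [H2,H5,H3,H3,H2] ; pick H2
  Q 209.0.23.70: descend 11010001 ; hops seen [H2,H5] ; pick H5
  Q 209.162.82.192: descend 11010001101000100101001011000000 ; hops seen [H2,H5,H3,H3,H2] ; pick H2
  + 209.160.0.0/14 (H2) depth=14
  + 209.162.80.0/20 (H0) depth=20
  - 209.160.0.0/14 clear@14
  Q 217.232.226.14: descend 110110011110100011100010 ; hops seen [H2,H4] ; pick H4
  - 128.0.0.0/1 clear@1
  + 209.128.0.0/9 (H1) depth=9
  Q 209.162.82.192: descend 11010001101000100101001011000000 ; hops seen [H5,H1,H3,H3,H0,H2] ; pick H2
  Q 217.232.226.213: descend 11011001111010001110001011010101 ; hops seen [H4,H1] ; pick H1
  Q 217.232.226.12: descend 110110011110100011100010 ; hops seen [H4] ; pick H4
  Q 209.176.21.230: descend 11010001101 ; hops seen [H5,H1] ; pick H1
  + 192.0.0.0/3 (H1) depth=3
  + 217.192.0.0/10 (H6) depth=10
  - 209.0.0.0/8 clear@8
  + 217.232.226.192/26 (H0) depth=26
  + 217.224.0.0/12 (H1) depth=12

== LOOKUPS ==
["H3","H3","H3","H2","H2","H5","H2","H5","H3","H3","H2","H5","H2","H4","H2","H1","H4","H1"]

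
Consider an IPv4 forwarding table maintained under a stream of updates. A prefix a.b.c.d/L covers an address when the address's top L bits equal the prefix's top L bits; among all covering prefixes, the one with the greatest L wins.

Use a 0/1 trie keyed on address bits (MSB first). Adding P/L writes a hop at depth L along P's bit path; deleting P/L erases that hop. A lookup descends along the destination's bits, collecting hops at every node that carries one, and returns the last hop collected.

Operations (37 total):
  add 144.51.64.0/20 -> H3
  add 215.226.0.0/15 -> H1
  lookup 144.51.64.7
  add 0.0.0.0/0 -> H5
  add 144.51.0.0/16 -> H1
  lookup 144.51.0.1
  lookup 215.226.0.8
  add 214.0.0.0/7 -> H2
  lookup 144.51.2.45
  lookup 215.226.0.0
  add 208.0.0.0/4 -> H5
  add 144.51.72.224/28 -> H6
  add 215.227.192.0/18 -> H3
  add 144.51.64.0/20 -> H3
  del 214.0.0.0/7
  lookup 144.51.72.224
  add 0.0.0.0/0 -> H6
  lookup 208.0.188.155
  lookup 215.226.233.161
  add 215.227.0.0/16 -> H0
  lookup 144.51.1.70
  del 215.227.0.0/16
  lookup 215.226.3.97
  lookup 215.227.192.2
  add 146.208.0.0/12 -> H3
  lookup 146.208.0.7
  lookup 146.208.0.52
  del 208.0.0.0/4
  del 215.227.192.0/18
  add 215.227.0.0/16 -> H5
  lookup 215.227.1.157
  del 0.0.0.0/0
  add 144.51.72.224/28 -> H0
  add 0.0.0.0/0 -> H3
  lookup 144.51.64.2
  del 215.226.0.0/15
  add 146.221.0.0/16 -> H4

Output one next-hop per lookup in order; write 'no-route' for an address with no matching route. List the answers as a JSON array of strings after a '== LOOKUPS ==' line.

Apply in order:
  + 144.51.64.0/20 (H3) depth=20
  + 215.226.0.0/15 (H1) depth=15
  ? 144.51.64.7  path d0:-→d1:-→d2:-→d3:-→d4:-→d5:-→d6:-→d7:-→d8:-→d9:-→d10:-→d11:-→d12:-→d13:-→d14:-→d15:-→d16:-→d17:-→d18:-→d19:-→d20:H3  best=H3
  + 0.0.0.0/0 (H5) depth=0
  + 144.51.0.0/16 (H1) depth=16
  ? 144.51.0.1  path d0:H5→d1:-→d2:-→d3:-→d4:-→d5:-→d6:-→d7:-→d8:-→d9:-→d10:-→d11:-→d12:-→d13:-→d14:-→d15:-→d16:H1→d17:-  best=H1
  ? 215.226.0.8  path d0:H5→d1:-→d2:-→d3:-→d4:-→d5:-→d6:-→d7:-→d8:-→d9:-→d10:-→d11:-→d12:-→d13:-→d14:-→d15:H1  best=H1
  + 214.0.0.0/7 (H2) depth=7
  ? 144.51.2.45  path d0:H5→d1:-→d2:-→d3:-→d4:-→d5:-→d6:-→d7:-→d8:-→d9:-→d10:-→d11:-→d12:-→d13:-→d14:-→d15:-→d16:H1→d17:-  best=H1
  ? 215.226.0.0  path d0:H5→d1:-→d2:-→d3:-→d4:-→d5:-→d6:-→d7:H2→d8:-→d9:-→d10:-→d11:-→d12:-→d13:-→d14:-→d15:H1  best=H1
  + 208.0.0.0/4 (H5) depth=4
  + 144.51.72.224/28 (H6) depth=28
  + 215.227.192.0/18 (H3) depth=18
  + 144.51.64.0/20 (H3) depth=20
  - 214.0.0.0/7 clear@7
  ? 144.51.72.224  path d0:H5→d1:-→d2:-→d3:-→d4:-→d5:-→d6:-→d7:-→d8:-→d9:-→d10:-→d11:-→d12:-→d13:-→d14:-→d15:-→d16:H1→d17:-→d18:-→d19:-→d20:H3→d21:-→d22:-→d23:-→d24:-→d25:-→d26:-→d27:-→d28:H6  best=H6
  + 0.0.0.0/0 (H6) depth=0
  ? 208.0.188.155  path d0:H6→d1:-→d2:-→d3:-→d4:H5→d5:-  best=H5
  ? 215.226.233.161  path d0:H6→d1:-→d2:-→d3:-→d4:H5→d5:-→d6:-→d7:-→d8:-→d9:-→d10:-→d11:-→d12:-→d13:-→d14:-→d15:H1  best=H1
  + 215.227.0.0/16 (H0) depth=16
  ? 144.51.1.70  path d0:H6→d1:-→d2:-→d3:-→d4:-→d5:-→d6:-→d7:-→d8:-→d9:-→d10:-→d11:-→d12:-→d13:-→d14:-→d15:-→d16:H1→d17:-  best=H1
  - 215.227.0.0/16 clear@16
  ? 215.226.3.97  path d0:H6→d1:-→d2:-→d3:-→d4:H5→d5:-→d6:-→d7:-→d8:-→d9:-→d10:-→d11:-→d12:-→d13:-→d14:-→d15:H1  best=H1
  ? 215.227.192.2  path d0:H6→d1:-→d2:-→d3:-→d4:H5→d5:-→d6:-→d7:-→d8:-→d9:-→d10:-→d11:-→d12:-→d13:-→d14:-→d15:H1→d16:-→d17:-→d18:H3  best=H3
  + 146.208.0.0/12 (H3) depth=12
  ? 146.208.0.7  path d0:H6→d1:-→d2:-→d3:-→d4:-→d5:-→d6:-→d7:-→d8:-→d9:-→d10:-→d11:-→d12:H3  best=H3
  ? 146.208.0.52  path d0:H6→d1:-→d2:-→d3:-→d4:-→d5:-→d6:-→d7:-→d8:-→d9:-→d10:-→d11:-→d12:H3  best=H3
  - 208.0.0.0/4 clear@4
  - 215.227.192.0/18 clear@18
  + 215.227.0.0/16 (H5) depth=16
  ? 215.227.1.157  path d0:H6→d1:-→d2:-→d3:-→d4:-→d5:-→d6:-→d7:-→d8:-→d9:-→d10:-→d11:-→d12:-→d13:-→d14:-→d15:H1→d16:H5  best=H5
  - 0.0.0.0/0 clear@0
  + 144.51.72.224/28 (H0) depth=28
  + 0.0.0.0/0 (H3) depth=0
  ? 144.51.64.2  path d0:H3→d1:-→d2:-→d3:-→d4:-→d5:-→d6:-→d7:-→d8:-→d9:-→d10:-→d11:-→d12:-→d13:-→d14:-→d15:-→d16:H1→d17:-→d18:-→d19:-→d20:H3  best=H3
  - 215.226.0.0/15 clear@15
  + 146.221.0.0/16 (H4) depth=16

== LOOKUPS ==
["H3","H1","H1","H1","H1","H6","H5","H1","H1","H1","H3","H3","H3","H5","H3"]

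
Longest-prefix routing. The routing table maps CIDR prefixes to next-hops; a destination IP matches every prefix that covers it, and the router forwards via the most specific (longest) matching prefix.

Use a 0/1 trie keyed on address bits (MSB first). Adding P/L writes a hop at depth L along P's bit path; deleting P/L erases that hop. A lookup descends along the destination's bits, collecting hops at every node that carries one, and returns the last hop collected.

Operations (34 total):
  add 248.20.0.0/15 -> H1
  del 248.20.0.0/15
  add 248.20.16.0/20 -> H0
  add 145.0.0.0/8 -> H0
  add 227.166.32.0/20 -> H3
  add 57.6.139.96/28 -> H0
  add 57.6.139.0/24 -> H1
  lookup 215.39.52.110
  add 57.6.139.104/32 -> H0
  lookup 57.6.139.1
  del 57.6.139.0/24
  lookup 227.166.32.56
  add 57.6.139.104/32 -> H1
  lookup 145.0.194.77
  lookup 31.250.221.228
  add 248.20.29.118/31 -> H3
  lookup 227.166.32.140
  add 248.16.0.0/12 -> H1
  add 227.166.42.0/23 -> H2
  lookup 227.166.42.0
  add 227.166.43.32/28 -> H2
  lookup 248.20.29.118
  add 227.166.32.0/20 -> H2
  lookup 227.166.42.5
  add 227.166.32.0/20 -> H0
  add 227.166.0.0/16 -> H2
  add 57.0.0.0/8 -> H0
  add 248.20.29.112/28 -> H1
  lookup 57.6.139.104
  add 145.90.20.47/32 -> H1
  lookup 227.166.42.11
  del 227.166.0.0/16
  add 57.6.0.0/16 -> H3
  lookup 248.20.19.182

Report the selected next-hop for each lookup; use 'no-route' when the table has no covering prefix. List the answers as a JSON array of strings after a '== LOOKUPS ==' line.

Apply in order:
  + 248.20.0.0/15 (H1) depth=15
  - 248.20.0.0/15 clear@15
  + 248.20.16.0/20 (H0) depth=20
  + 145.0.0.0/8 (H0) depth=8
  + 227.166.32.0/20 (H3) depth=20
  + 57.6.139.96/28 (H0) depth=28
  + 57.6.139.0/24 (H1) depth=24
  lookup 215.39.52.110: bits 11 walk d0:-→d1:-→d2:- -> no-route
  + 57.6.139.104/32 (H0) depth=32
  lookup 57.6.139.1: bits 0011100100000110100010110 walk d0:-→d1:-→d2:-→d3:-→d4:-→d5:-→d6:-→d7:-→d8:-→d9:-→d10:-→d11:-→d12:-→d13:-→d14:-→d15:-→d16:-→d17:-→d18:-→d19:-→d20:-→d21:-→d22:-→d23:-→d24:H1→d25:- -> H1
  - 57.6.139.0/24 clear@24
  lookup 227.166.32.56: bits 11100011101001100010 walk d0:-→d1:-→d2:-→d3:-→d4:-→d5:-→d6:-→d7:-→d8:-→d9:-→d10:-→d11:-→d12:-→d13:-→d14:-→d15:-→d16:-→d17:-→d18:-→d19:-→d20:H3 -> H3
  + 57.6.139.104/32 (H1) depth=32
  lookup 145.0.194.77: bits 10010001 walk d0:-→d1:-→d2:-→d3:-→d4:-→d5:-→d6:-→d7:-→d8:H0 -> H0
  lookup 31.250.221.228: bits 00 walk d0:-→d1:-→d2:- -> no-route
  + 248.20.29.118/31 (H3) depth=31
  lookup 227.166.32.140: bits 11100011101001100010 walk d0:-→d1:-→d2:-→d3:-→d4:-→d5:-→d6:-→d7:-→d8:-→d9:-→d10:-→d11:-→d12:-→d13:-→d14:-→d15:-→d16:-→d17:-→d18:-→d19:-→d20:H3 -> H3
  + 248.16.0.0/12 (H1) depth=12
  + 227.166.42.0/23 (H2) depth=23
  lookup 227.166.42.0: bits 11100011101001100010101 walk d0:-→d1:-→d2:-→d3:-→d4:-→d5:-→d6:-→d7:-→d8:-→d9:-→d10:-→d11:-→d12:-→d13:-→d14:-→d15:-→d16:-→d17:-→d18:-→d19:-→d20:H3→d21:-→d22:-→d23:H2 -> H2
  + 227.166.43.32/28 (H2) depth=28
  lookup 248.20.29.118: bits 1111100000010100000111010111011 walk d0:-→d1:-→d2:-→d3:-→d4:-→d5:-→d6:-→d7:-→d8:-→d9:-→d10:-→d11:-→d12:H1→d13:-→d14:-→d15:-→d16:-→d17:-→d18:-→d19:-→d20:H0→d21:-→d22:-→d23:-→d24:-→d25:-→d26:-→d27:-→d28:-→d29:-→d30:-→d31:H3 -> H3
  + 227.166.32.0/20 (H2) depth=20
  lookup 227.166.42.5: bits 11100011101001100010101 walk d0:-→d1:-→d2:-→d3:-→d4:-→d5:-→d6:-→d7:-→d8:-→d9:-→d10:-→d11:-→d12:-→d13:-→d14:-→d15:-→d16:-→d17:-→d18:-→d19:-→d20:H2→d21:-→d22:-→d23:H2 -> H2
  + 227.166.32.0/20 (H0) depth=20
  + 227.166.0.0/16 (H2) depth=16
  + 57.0.0.0/8 (H0) depth=8
  + 248.20.29.112/28 (H1) depth=28
  lookup 57.6.139.104: bits 00111001000001101000101101101000 walk d0:-→d1:-→d2:-→d3:-→d4:-→d5:-→d6:-→d7:-→d8:H0→d9:-→d10:-→d11:-→d12:-→d13:-→d14:-→d15:-→d16:-→d17:-→d18:-→d19:-→d20:-→d21:-→d22:-→d23:-→d24:-→d25:-→d26:-→d27:-→d28:H0→d29:-→d30:-→d31:-→d32:H1 -> H1
  + 145.90.20.47/32 (H1) depth=32
  lookup 227.166.42.11: bits 11100011101001100010101 walk d0:-→d1:-→d2:-→d3:-→d4:-→d5:-→d6:-→d7:-→d8:-→d9:-→d10:-→d11:-→d12:-→d13:-→d14:-→d15:-→d16:H2→d17:-→d18:-→d19:-→d20:H0→d21:-→d22:-→d23:H2 -> H2
  - 227.166.0.0/16 clear@16
  + 57.6.0.0/16 (H3) depth=16
  lookup 248.20.19.182: bits 11111000000101000001 walk d0:-→d1:-→d2:-→d3:-→d4:-→d5:-→d6:-→d7:-→d8:-→d9:-→d10:-→d11:-→d12:H1→d13:-→d14:-→d15:-→d16:-→d17:-→d18:-→d19:-→d20:H0 -> H0

== LOOKUPS ==
["no-route","H1","H3","H0","no-route","H3","H2","H3","H2","H1","H2","H0"]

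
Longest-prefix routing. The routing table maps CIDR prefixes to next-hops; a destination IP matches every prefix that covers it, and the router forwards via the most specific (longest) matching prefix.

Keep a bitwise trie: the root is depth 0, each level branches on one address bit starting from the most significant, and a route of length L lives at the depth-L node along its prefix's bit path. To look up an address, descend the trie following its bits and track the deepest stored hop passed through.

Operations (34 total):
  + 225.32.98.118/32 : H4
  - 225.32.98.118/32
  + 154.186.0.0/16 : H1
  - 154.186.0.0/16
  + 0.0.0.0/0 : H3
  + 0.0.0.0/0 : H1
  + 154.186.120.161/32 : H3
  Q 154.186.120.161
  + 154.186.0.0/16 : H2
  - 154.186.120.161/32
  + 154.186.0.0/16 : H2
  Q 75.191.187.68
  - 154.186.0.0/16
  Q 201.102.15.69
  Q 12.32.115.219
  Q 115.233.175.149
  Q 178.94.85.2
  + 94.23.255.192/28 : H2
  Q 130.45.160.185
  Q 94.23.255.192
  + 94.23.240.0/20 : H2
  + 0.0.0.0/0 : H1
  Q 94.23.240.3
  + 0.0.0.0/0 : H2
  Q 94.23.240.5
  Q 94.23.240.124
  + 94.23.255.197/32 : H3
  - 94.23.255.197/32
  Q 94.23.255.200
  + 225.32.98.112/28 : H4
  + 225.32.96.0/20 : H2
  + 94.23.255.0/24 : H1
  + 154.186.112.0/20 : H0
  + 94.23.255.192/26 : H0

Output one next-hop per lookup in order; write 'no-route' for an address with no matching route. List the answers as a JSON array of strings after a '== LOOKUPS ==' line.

Process each operation:
  add 225.32.98.118/32 -> H4 at depth 32
  - 225.32.98.118/32 clear@32
  add 154.186.0.0/16 -> H1 at depth 16
  - 154.186.0.0/16 clear@16
  add 0.0.0.0/0 -> H3 at depth 0
  add 0.0.0.0/0 -> H1 at depth 0
  add 154.186.120.161/32 -> H3 at depth 32
  ? 154.186.120.161  path d0:H1→d1:-→d2:-→d3:-→d4:-→d5:-→d6:-→d7:-→d8:-→d9:-→d10:-→d11:-→d12:-→d13:-→d14:-→d15:-→d16:-→d17:-→d18:-→d19:-→d20:-→d21:-→d22:-→d23:-→d24:-→d25:-→d26:-→d27:-→d28:-→d29:-→d30:-→d31:-→d32:H3  best=H3
  add 154.186.0.0/16 -> H2 at depth 16
  - 154.186.120.161/32 clear@32
  add 154.186.0.0/16 -> H2 at depth 16
  ? 75.191.187.68  path d0:H1  best=H1
  - 154.186.0.0/16 clear@16
  ? 201.102.15.69  path d0:H1→d1:-→d2:-  best=H1
  ? 12.32.115.219  path d0:H1  best=H1
  ? 115.233.175.149  path d0:H1  best=H1
  ? 178.94.85.2  path d0:H1→d1:-→d2:-  best=H1
  add 94.23.255.192/28 -> H2 at depth 28
  ? 130.45.160.185  path d0:H1→d1:-→d2:-→d3:-  best=H1
  ? 94.23.255.192  path d0:H1→d1:-→d2:-→d3:-→d4:-→d5:-→d6:-→d7:-→d8:-→d9:-→d10:-→d11:-→d12:-→d13:-→d14:-→d15:-→d16:-→d17:-→d18:-→d19:-→d20:-→d21:-→d22:-→d23:-→d24:-→d25:-→d26:-→d27:-→d28:H2  best=H2
  add 94.23.240.0/20 -> H2 at depth 20
  add 0.0.0.0/0 -> H1 at depth 0
  ? 94.23.240.3  path d0:H1→d1:-→d2:-→d3:-→d4:-→d5:-→d6:-→d7:-→d8:-→d9:-→d10:-→d11:-→d12:-→d13:-→d14:-→d15:-→d16:-→d17:-→d18:-→d19:-→d20:H2  best=H2
  add 0.0.0.0/0 -> H2 at depth 0
  ? 94.23.240.5  path d0:H2→d1:-→d2:-→d3:-→d4:-→d5:-→d6:-→d7:-→d8:-→d9:-→d10:-→d11:-→d12:-→d13:-→d14:-→d15:-→d16:-→d17:-→d18:-→d19:-→d20:H2  best=H2
  ? 94.23.240.124  path d0:H2→d1:-→d2:-→d3:-→d4:-→d5:-→d6:-→d7:-→d8:-→d9:-→d10:-→d11:-→d12:-→d13:-→d14:-→d15:-→d16:-→d17:-→d18:-→d19:-→d20:H2  best=H2
  add 94.23.255.197/32 -> H3 at depth 32
  - 94.23.255.197/32 clear@32
  ? 94.23.255.200  path d0:H2→d1:-→d2:-→d3:-→d4:-→d5:-→d6:-→d7:-→d8:-→d9:-→d10:-→d11:-→d12:-→d13:-→d14:-→d15:-→d16:-→d17:-→d18:-→d19:-→d20:H2→d21:-→d22:-→d23:-→d24:-→d25:-→d26:-→d27:-→d28:H2  best=H2
  add 225.32.98.112/28 -> H4 at depth 28
  add 225.32.96.0/20 -> H2 at depth 20
  add 94.23.255.0/24 -> H1 at depth 24
  add 154.186.112.0/20 -> H0 at depth 20
  add 94.23.255.192/26 -> H0 at depth 26

== LOOKUPS ==
["H3","H1","H1","H1","H1","H1","H1","H2","H2","H2","H2","H2"]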